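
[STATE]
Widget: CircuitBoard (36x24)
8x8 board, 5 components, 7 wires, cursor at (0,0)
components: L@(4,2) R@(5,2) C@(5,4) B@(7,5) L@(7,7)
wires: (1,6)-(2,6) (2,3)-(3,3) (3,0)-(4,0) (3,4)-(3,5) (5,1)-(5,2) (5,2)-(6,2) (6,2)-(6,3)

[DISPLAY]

   0 1 2 3 4 5 6 7                  
0  [.]                              
                                    
1                           ·       
                            │       
2               ·           ·       
                │                   
3   ·           ·   · ─ ·           
    │                               
4   ·       L                       
                                    
5       · ─ R       C               
            │                       
6           · ─ ·                   
                                    
7                       B       L   
Cursor: (0,0)                       
                                    
                                    
                                    
                                    
                                    
                                    
                                    


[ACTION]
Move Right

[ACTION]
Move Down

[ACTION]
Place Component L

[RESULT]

   0 1 2 3 4 5 6 7                  
0                                   
                                    
1      [L]                  ·       
                            │       
2               ·           ·       
                │                   
3   ·           ·   · ─ ·           
    │                               
4   ·       L                       
                                    
5       · ─ R       C               
            │                       
6           · ─ ·                   
                                    
7                       B       L   
Cursor: (1,1)                       
                                    
                                    
                                    
                                    
                                    
                                    
                                    


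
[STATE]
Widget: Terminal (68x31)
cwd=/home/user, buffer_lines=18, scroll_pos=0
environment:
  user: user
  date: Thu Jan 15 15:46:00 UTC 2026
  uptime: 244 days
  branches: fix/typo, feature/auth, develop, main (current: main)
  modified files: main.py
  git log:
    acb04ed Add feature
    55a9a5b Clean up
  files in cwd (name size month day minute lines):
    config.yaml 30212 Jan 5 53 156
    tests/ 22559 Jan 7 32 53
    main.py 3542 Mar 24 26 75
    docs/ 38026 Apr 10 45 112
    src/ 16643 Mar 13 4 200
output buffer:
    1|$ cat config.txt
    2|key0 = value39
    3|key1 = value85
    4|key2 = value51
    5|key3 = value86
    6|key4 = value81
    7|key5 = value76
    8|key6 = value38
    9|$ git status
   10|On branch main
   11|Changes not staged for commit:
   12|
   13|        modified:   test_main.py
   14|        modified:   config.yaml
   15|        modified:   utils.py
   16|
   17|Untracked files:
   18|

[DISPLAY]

$ cat config.txt                                                    
key0 = value39                                                      
key1 = value85                                                      
key2 = value51                                                      
key3 = value86                                                      
key4 = value81                                                      
key5 = value76                                                      
key6 = value38                                                      
$ git status                                                        
On branch main                                                      
Changes not staged for commit:                                      
                                                                    
        modified:   test_main.py                                    
        modified:   config.yaml                                     
        modified:   utils.py                                        
                                                                    
Untracked files:                                                    
                                                                    
$ █                                                                 
                                                                    
                                                                    
                                                                    
                                                                    
                                                                    
                                                                    
                                                                    
                                                                    
                                                                    
                                                                    
                                                                    
                                                                    


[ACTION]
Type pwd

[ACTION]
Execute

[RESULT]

$ cat config.txt                                                    
key0 = value39                                                      
key1 = value85                                                      
key2 = value51                                                      
key3 = value86                                                      
key4 = value81                                                      
key5 = value76                                                      
key6 = value38                                                      
$ git status                                                        
On branch main                                                      
Changes not staged for commit:                                      
                                                                    
        modified:   test_main.py                                    
        modified:   config.yaml                                     
        modified:   utils.py                                        
                                                                    
Untracked files:                                                    
                                                                    
$ pwd                                                               
/home/user                                                          
$ █                                                                 
                                                                    
                                                                    
                                                                    
                                                                    
                                                                    
                                                                    
                                                                    
                                                                    
                                                                    
                                                                    


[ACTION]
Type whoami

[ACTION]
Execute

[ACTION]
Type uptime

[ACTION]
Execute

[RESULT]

$ cat config.txt                                                    
key0 = value39                                                      
key1 = value85                                                      
key2 = value51                                                      
key3 = value86                                                      
key4 = value81                                                      
key5 = value76                                                      
key6 = value38                                                      
$ git status                                                        
On branch main                                                      
Changes not staged for commit:                                      
                                                                    
        modified:   test_main.py                                    
        modified:   config.yaml                                     
        modified:   utils.py                                        
                                                                    
Untracked files:                                                    
                                                                    
$ pwd                                                               
/home/user                                                          
$ whoami                                                            
user                                                                
$ uptime                                                            
 10:00  up 244 days                                                 
$ █                                                                 
                                                                    
                                                                    
                                                                    
                                                                    
                                                                    
                                                                    


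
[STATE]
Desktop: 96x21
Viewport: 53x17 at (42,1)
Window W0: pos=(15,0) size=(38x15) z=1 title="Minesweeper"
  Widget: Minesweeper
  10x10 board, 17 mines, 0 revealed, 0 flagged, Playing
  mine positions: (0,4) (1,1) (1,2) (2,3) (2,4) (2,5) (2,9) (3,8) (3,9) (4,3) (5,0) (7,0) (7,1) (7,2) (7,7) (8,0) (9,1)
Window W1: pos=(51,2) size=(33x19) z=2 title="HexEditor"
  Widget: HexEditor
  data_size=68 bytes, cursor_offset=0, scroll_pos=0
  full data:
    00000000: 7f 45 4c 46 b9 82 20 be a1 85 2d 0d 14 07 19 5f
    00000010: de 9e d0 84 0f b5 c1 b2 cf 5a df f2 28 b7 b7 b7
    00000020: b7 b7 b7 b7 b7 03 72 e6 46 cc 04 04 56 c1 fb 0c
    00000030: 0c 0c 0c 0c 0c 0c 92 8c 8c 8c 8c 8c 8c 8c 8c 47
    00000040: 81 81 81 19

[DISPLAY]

          ┃                                          
─────────┏━━━━━━━━━━━━━━━━━━━━━━━━━━━━━━━┓           
         ┃ HexEditor                     ┃           
         ┠───────────────────────────────┨           
         ┃00000000  7F 45 4c 46 b9 82 20 ┃           
         ┃00000010  de 9e d0 84 0f b5 c1 ┃           
         ┃00000020  b7 b7 b7 b7 b7 03 72 ┃           
         ┃00000030  0c 0c 0c 0c 0c 0c 92 ┃           
         ┃00000040  81 81 81 19          ┃           
         ┃                               ┃           
         ┃                               ┃           
         ┃                               ┃           
         ┃                               ┃           
━━━━━━━━━┃                               ┃           
         ┃                               ┃           
         ┃                               ┃           
         ┃                               ┃           


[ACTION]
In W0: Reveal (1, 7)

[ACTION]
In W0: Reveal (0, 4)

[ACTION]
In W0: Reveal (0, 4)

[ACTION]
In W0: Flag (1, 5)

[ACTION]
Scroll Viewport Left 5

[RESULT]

               ┃                                     
──────────────┏━━━━━━━━━━━━━━━━━━━━━━━━━━━━━━━┓      
              ┃ HexEditor                     ┃      
              ┠───────────────────────────────┨      
              ┃00000000  7F 45 4c 46 b9 82 20 ┃      
              ┃00000010  de 9e d0 84 0f b5 c1 ┃      
              ┃00000020  b7 b7 b7 b7 b7 03 72 ┃      
              ┃00000030  0c 0c 0c 0c 0c 0c 92 ┃      
              ┃00000040  81 81 81 19          ┃      
              ┃                               ┃      
              ┃                               ┃      
              ┃                               ┃      
              ┃                               ┃      
━━━━━━━━━━━━━━┃                               ┃      
              ┃                               ┃      
              ┃                               ┃      
              ┃                               ┃      


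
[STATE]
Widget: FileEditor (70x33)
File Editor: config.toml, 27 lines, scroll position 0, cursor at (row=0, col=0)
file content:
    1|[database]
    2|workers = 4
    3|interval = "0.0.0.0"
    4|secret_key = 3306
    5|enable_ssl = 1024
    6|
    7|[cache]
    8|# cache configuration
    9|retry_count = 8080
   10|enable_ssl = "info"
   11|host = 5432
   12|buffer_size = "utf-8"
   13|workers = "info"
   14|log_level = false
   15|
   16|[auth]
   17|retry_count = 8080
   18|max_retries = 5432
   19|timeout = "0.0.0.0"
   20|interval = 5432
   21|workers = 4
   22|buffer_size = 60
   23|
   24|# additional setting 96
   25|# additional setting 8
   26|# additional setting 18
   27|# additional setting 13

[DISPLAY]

█database]                                                           ▲
workers = 4                                                          █
interval = "0.0.0.0"                                                 ░
secret_key = 3306                                                    ░
enable_ssl = 1024                                                    ░
                                                                     ░
[cache]                                                              ░
# cache configuration                                                ░
retry_count = 8080                                                   ░
enable_ssl = "info"                                                  ░
host = 5432                                                          ░
buffer_size = "utf-8"                                                ░
workers = "info"                                                     ░
log_level = false                                                    ░
                                                                     ░
[auth]                                                               ░
retry_count = 8080                                                   ░
max_retries = 5432                                                   ░
timeout = "0.0.0.0"                                                  ░
interval = 5432                                                      ░
workers = 4                                                          ░
buffer_size = 60                                                     ░
                                                                     ░
# additional setting 96                                              ░
# additional setting 8                                               ░
# additional setting 18                                              ░
# additional setting 13                                              ░
                                                                     ░
                                                                     ░
                                                                     ░
                                                                     ░
                                                                     ░
                                                                     ▼


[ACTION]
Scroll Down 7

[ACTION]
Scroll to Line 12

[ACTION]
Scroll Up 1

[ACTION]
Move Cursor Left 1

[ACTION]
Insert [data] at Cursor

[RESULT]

data█database]                                                       ▲
workers = 4                                                          █
interval = "0.0.0.0"                                                 ░
secret_key = 3306                                                    ░
enable_ssl = 1024                                                    ░
                                                                     ░
[cache]                                                              ░
# cache configuration                                                ░
retry_count = 8080                                                   ░
enable_ssl = "info"                                                  ░
host = 5432                                                          ░
buffer_size = "utf-8"                                                ░
workers = "info"                                                     ░
log_level = false                                                    ░
                                                                     ░
[auth]                                                               ░
retry_count = 8080                                                   ░
max_retries = 5432                                                   ░
timeout = "0.0.0.0"                                                  ░
interval = 5432                                                      ░
workers = 4                                                          ░
buffer_size = 60                                                     ░
                                                                     ░
# additional setting 96                                              ░
# additional setting 8                                               ░
# additional setting 18                                              ░
# additional setting 13                                              ░
                                                                     ░
                                                                     ░
                                                                     ░
                                                                     ░
                                                                     ░
                                                                     ▼


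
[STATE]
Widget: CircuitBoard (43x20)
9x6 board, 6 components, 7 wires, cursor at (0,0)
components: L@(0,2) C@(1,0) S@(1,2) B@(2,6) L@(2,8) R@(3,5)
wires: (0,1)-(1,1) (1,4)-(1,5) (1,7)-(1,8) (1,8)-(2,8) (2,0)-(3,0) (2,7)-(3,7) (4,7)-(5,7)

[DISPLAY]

   0 1 2 3 4 5 6 7 8                       
0  [.]  ·   L                              
        │                                  
1   C   ·   S       · ─ ·       · ─ ·      
                                    │      
2   ·                       B   ·   L      
    │                           │          
3   ·                   R       ·          
                                           
4                               ·          
                                │          
5                               ·          
Cursor: (0,0)                              
                                           
                                           
                                           
                                           
                                           
                                           
                                           


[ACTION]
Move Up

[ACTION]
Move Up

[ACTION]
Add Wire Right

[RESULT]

   0 1 2 3 4 5 6 7 8                       
0  [.]─ ·   L                              
        │                                  
1   C   ·   S       · ─ ·       · ─ ·      
                                    │      
2   ·                       B   ·   L      
    │                           │          
3   ·                   R       ·          
                                           
4                               ·          
                                │          
5                               ·          
Cursor: (0,0)                              
                                           
                                           
                                           
                                           
                                           
                                           
                                           


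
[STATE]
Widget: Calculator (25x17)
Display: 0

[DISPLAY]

                        0
┌───┬───┬───┬───┐        
│ 7 │ 8 │ 9 │ ÷ │        
├───┼───┼───┼───┤        
│ 4 │ 5 │ 6 │ × │        
├───┼───┼───┼───┤        
│ 1 │ 2 │ 3 │ - │        
├───┼───┼───┼───┤        
│ 0 │ . │ = │ + │        
├───┼───┼───┼───┤        
│ C │ MC│ MR│ M+│        
└───┴───┴───┴───┘        
                         
                         
                         
                         
                         


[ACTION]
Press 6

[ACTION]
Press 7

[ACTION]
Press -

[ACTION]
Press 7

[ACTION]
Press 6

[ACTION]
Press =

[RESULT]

                       -9
┌───┬───┬───┬───┐        
│ 7 │ 8 │ 9 │ ÷ │        
├───┼───┼───┼───┤        
│ 4 │ 5 │ 6 │ × │        
├───┼───┼───┼───┤        
│ 1 │ 2 │ 3 │ - │        
├───┼───┼───┼───┤        
│ 0 │ . │ = │ + │        
├───┼───┼───┼───┤        
│ C │ MC│ MR│ M+│        
└───┴───┴───┴───┘        
                         
                         
                         
                         
                         


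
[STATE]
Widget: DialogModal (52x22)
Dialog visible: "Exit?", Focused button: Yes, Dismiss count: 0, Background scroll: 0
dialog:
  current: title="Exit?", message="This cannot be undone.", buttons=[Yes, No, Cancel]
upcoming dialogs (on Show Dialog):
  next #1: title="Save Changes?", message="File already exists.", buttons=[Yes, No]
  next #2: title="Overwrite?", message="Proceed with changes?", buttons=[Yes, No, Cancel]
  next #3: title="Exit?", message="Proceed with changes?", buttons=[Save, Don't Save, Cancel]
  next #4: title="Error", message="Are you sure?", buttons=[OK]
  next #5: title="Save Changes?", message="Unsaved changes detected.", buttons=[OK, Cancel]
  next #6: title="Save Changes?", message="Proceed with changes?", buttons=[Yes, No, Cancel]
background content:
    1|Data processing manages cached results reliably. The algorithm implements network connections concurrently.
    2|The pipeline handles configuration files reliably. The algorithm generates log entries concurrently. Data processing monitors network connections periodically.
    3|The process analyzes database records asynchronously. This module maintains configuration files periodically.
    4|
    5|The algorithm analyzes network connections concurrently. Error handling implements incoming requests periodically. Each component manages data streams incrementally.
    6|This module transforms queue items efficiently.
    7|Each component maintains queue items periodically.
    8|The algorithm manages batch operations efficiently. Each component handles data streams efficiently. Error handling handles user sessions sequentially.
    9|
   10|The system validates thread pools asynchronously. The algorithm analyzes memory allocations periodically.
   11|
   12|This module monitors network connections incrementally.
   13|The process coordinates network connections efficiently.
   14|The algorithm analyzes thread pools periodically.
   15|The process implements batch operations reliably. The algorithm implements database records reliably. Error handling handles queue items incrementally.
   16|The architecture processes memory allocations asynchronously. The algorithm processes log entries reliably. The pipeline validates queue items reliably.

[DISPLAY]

Data processing manages cached results reliably. The
The pipeline handles configuration files reliably. T
The process analyzes database records asynchronously
                                                    
The algorithm analyzes network connections concurren
This module transforms queue items efficiently.     
Each component maintains queue items periodically.  
The algorithm manages batch operations efficiently. 
             ┌────────────────────────┐             
The system va│         Exit?          │hronously. Th
             │ This cannot be undone. │             
This module m│  [Yes]  No   Cancel    │s incremental
The process c└────────────────────────┘ions efficien
The algorithm analyzes thread pools periodically.   
The process implements batch operations reliably. Th
The architecture processes memory allocations asynch
                                                    
                                                    
                                                    
                                                    
                                                    
                                                    


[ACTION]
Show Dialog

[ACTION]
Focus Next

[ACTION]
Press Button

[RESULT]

Data processing manages cached results reliably. The
The pipeline handles configuration files reliably. T
The process analyzes database records asynchronously
                                                    
The algorithm analyzes network connections concurren
This module transforms queue items efficiently.     
Each component maintains queue items periodically.  
The algorithm manages batch operations efficiently. 
                                                    
The system validates thread pools asynchronously. Th
                                                    
This module monitors network connections incremental
The process coordinates network connections efficien
The algorithm analyzes thread pools periodically.   
The process implements batch operations reliably. Th
The architecture processes memory allocations asynch
                                                    
                                                    
                                                    
                                                    
                                                    
                                                    


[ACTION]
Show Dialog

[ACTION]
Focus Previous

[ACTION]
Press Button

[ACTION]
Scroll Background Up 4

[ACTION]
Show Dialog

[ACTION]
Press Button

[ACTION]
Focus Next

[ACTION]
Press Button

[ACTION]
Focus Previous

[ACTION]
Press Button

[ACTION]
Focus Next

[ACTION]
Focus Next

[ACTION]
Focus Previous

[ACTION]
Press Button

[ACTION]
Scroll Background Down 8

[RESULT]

                                                    
The system validates thread pools asynchronously. Th
                                                    
This module monitors network connections incremental
The process coordinates network connections efficien
The algorithm analyzes thread pools periodically.   
The process implements batch operations reliably. Th
The architecture processes memory allocations asynch
                                                    
                                                    
                                                    
                                                    
                                                    
                                                    
                                                    
                                                    
                                                    
                                                    
                                                    
                                                    
                                                    
                                                    


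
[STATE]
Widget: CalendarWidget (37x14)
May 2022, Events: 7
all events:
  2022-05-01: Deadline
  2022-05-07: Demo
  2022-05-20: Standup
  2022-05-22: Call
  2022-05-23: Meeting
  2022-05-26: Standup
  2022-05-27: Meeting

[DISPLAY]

               May 2022              
Mo Tu We Th Fr Sa Su                 
                   1*                
 2  3  4  5  6  7*  8                
 9 10 11 12 13 14 15                 
16 17 18 19 20* 21 22*               
23* 24 25 26* 27* 28 29              
30 31                                
                                     
                                     
                                     
                                     
                                     
                                     


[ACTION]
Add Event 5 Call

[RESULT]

               May 2022              
Mo Tu We Th Fr Sa Su                 
                   1*                
 2  3  4  5*  6  7*  8               
 9 10 11 12 13 14 15                 
16 17 18 19 20* 21 22*               
23* 24 25 26* 27* 28 29              
30 31                                
                                     
                                     
                                     
                                     
                                     
                                     


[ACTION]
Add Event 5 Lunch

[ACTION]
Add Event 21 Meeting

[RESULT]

               May 2022              
Mo Tu We Th Fr Sa Su                 
                   1*                
 2  3  4  5*  6  7*  8               
 9 10 11 12 13 14 15                 
16 17 18 19 20* 21* 22*              
23* 24 25 26* 27* 28 29              
30 31                                
                                     
                                     
                                     
                                     
                                     
                                     


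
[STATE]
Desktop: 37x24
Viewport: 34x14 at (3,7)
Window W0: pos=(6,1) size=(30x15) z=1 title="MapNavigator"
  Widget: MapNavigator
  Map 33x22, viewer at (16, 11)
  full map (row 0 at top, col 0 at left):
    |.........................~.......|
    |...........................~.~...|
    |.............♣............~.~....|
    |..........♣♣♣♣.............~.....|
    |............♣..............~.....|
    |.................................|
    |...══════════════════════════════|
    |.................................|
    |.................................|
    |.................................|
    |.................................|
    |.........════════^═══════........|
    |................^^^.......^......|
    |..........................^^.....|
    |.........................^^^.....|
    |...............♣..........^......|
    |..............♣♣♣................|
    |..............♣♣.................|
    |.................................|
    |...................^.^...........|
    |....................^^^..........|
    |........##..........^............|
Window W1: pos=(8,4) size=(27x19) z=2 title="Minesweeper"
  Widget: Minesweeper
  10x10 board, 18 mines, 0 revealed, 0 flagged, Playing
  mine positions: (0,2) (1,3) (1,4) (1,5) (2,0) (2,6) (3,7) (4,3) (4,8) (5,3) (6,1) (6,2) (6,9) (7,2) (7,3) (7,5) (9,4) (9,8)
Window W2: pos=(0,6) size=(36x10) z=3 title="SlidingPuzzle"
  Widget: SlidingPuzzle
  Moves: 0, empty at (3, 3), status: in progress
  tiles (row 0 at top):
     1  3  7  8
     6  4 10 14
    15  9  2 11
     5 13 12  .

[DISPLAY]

lidingPuzzle                    ┃ 
────────────────────────────────┨ 
───┬────┬────┬────┐             ┃ 
 1 │  3 │  7 │  8 │             ┃ 
───┼────┼────┼────┤             ┃ 
 6 │  4 │ 10 │ 14 │             ┃ 
───┼────┼────┼────┤             ┃ 
15 │  9 │  2 │ 11 │             ┃ 
━━━━━━━━━━━━━━━━━━━━━━━━━━━━━━━━┛ 
     ┃■■■■■■■■■■               ┃  
     ┃                         ┃  
     ┃                         ┃  
     ┃                         ┃  
     ┃                         ┃  


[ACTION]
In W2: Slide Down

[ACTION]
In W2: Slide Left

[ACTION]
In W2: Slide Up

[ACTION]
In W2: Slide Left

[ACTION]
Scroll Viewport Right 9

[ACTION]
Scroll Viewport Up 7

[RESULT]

                                  
   ┏━━━━━━━━━━━━━━━━━━━━━━━━━━━━┓ 
   ┃ MapNavigator               ┃ 
   ┠────────────────────────────┨ 
   ┃.┏━━━━━━━━━━━━━━━━━━━━━━━━━┓┃ 
   ┃.┃ Minesweeper             ┃┃ 
━━━━━━━━━━━━━━━━━━━━━━━━━━━━━━━━┓ 
lidingPuzzle                    ┃ 
────────────────────────────────┨ 
───┬────┬────┬────┐             ┃ 
 1 │  3 │  7 │  8 │             ┃ 
───┼────┼────┼────┤             ┃ 
 6 │  4 │ 10 │ 14 │             ┃ 
───┼────┼────┼────┤             ┃ 


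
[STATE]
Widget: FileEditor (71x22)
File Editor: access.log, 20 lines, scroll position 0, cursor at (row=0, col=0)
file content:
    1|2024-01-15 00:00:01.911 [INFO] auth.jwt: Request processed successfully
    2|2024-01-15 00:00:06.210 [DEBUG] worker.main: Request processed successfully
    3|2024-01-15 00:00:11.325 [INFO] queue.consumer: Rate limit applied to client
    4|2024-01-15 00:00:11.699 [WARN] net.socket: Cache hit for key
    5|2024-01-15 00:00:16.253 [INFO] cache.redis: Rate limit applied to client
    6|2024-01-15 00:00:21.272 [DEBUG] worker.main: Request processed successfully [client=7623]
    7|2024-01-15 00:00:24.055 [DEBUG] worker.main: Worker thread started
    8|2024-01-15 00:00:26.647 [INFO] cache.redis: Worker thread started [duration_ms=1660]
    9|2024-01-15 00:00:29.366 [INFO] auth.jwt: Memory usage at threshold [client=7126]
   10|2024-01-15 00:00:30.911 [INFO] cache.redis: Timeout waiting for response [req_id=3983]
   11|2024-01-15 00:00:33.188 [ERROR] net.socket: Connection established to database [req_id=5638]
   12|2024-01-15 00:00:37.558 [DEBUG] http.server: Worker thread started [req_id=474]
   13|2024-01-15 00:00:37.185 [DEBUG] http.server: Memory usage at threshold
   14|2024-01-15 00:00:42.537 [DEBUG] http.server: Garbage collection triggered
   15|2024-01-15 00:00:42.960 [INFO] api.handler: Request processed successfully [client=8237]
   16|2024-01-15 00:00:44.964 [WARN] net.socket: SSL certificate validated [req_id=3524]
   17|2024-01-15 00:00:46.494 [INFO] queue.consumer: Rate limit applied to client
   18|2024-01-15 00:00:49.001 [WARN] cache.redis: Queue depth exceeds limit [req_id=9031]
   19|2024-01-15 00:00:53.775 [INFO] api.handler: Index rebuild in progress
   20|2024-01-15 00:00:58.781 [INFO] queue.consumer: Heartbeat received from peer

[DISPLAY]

█024-01-15 00:00:01.911 [INFO] auth.jwt: Request processed successfull▲
2024-01-15 00:00:06.210 [DEBUG] worker.main: Request processed success█
2024-01-15 00:00:11.325 [INFO] queue.consumer: Rate limit applied to c░
2024-01-15 00:00:11.699 [WARN] net.socket: Cache hit for key          ░
2024-01-15 00:00:16.253 [INFO] cache.redis: Rate limit applied to clie░
2024-01-15 00:00:21.272 [DEBUG] worker.main: Request processed success░
2024-01-15 00:00:24.055 [DEBUG] worker.main: Worker thread started    ░
2024-01-15 00:00:26.647 [INFO] cache.redis: Worker thread started [dur░
2024-01-15 00:00:29.366 [INFO] auth.jwt: Memory usage at threshold [cl░
2024-01-15 00:00:30.911 [INFO] cache.redis: Timeout waiting for respon░
2024-01-15 00:00:33.188 [ERROR] net.socket: Connection established to ░
2024-01-15 00:00:37.558 [DEBUG] http.server: Worker thread started [re░
2024-01-15 00:00:37.185 [DEBUG] http.server: Memory usage at threshold░
2024-01-15 00:00:42.537 [DEBUG] http.server: Garbage collection trigge░
2024-01-15 00:00:42.960 [INFO] api.handler: Request processed successf░
2024-01-15 00:00:44.964 [WARN] net.socket: SSL certificate validated [░
2024-01-15 00:00:46.494 [INFO] queue.consumer: Rate limit applied to c░
2024-01-15 00:00:49.001 [WARN] cache.redis: Queue depth exceeds limit ░
2024-01-15 00:00:53.775 [INFO] api.handler: Index rebuild in progress ░
2024-01-15 00:00:58.781 [INFO] queue.consumer: Heartbeat received from░
                                                                      ░
                                                                      ▼


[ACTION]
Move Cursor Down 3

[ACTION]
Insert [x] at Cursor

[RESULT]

2024-01-15 00:00:01.911 [INFO] auth.jwt: Request processed successfull▲
2024-01-15 00:00:06.210 [DEBUG] worker.main: Request processed success█
2024-01-15 00:00:11.325 [INFO] queue.consumer: Rate limit applied to c░
x█024-01-15 00:00:11.699 [WARN] net.socket: Cache hit for key         ░
2024-01-15 00:00:16.253 [INFO] cache.redis: Rate limit applied to clie░
2024-01-15 00:00:21.272 [DEBUG] worker.main: Request processed success░
2024-01-15 00:00:24.055 [DEBUG] worker.main: Worker thread started    ░
2024-01-15 00:00:26.647 [INFO] cache.redis: Worker thread started [dur░
2024-01-15 00:00:29.366 [INFO] auth.jwt: Memory usage at threshold [cl░
2024-01-15 00:00:30.911 [INFO] cache.redis: Timeout waiting for respon░
2024-01-15 00:00:33.188 [ERROR] net.socket: Connection established to ░
2024-01-15 00:00:37.558 [DEBUG] http.server: Worker thread started [re░
2024-01-15 00:00:37.185 [DEBUG] http.server: Memory usage at threshold░
2024-01-15 00:00:42.537 [DEBUG] http.server: Garbage collection trigge░
2024-01-15 00:00:42.960 [INFO] api.handler: Request processed successf░
2024-01-15 00:00:44.964 [WARN] net.socket: SSL certificate validated [░
2024-01-15 00:00:46.494 [INFO] queue.consumer: Rate limit applied to c░
2024-01-15 00:00:49.001 [WARN] cache.redis: Queue depth exceeds limit ░
2024-01-15 00:00:53.775 [INFO] api.handler: Index rebuild in progress ░
2024-01-15 00:00:58.781 [INFO] queue.consumer: Heartbeat received from░
                                                                      ░
                                                                      ▼


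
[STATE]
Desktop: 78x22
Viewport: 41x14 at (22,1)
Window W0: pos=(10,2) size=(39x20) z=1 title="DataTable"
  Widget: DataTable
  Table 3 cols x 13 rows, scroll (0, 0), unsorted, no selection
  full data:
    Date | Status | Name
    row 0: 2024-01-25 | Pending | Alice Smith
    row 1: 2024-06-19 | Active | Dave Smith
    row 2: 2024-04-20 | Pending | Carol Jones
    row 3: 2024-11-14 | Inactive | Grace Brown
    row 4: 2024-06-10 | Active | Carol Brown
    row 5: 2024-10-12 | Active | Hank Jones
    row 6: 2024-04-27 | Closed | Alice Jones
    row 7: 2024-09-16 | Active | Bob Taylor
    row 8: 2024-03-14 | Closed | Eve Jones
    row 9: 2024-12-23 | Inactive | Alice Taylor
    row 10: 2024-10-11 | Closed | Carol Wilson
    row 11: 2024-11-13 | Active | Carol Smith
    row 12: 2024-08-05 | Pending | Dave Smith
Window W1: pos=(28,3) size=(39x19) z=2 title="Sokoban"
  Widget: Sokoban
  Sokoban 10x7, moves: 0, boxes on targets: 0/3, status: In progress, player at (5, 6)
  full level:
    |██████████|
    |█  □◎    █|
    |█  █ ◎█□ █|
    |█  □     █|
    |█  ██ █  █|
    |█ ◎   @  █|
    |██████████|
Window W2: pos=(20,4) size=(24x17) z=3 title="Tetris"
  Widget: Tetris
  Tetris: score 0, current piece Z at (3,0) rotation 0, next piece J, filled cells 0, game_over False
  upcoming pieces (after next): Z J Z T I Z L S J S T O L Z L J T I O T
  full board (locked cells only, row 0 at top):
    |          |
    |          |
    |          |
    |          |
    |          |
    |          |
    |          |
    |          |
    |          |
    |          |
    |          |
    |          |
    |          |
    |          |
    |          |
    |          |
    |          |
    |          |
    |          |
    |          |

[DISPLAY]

                                         
━━━━━━━━━━━━━━━━━━━━━━━━━━┓              
      ┏━━━━━━━━━━━━━━━━━━━━━━━━━━━━━━━━━━
━━━━━━━━━━━━━━━━━━━━━┓                   
Tetris               ┃───────────────────
─────────────────────┨                   
         │Next:      ┃                   
         │█          ┃                   
         │███        ┃                   
         │           ┃                   
         │           ┃                   
         │           ┃                   
         │Score:     ┃                   
         │0          ┃                   


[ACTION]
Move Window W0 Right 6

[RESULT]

                                         
━━━━━━━━━━━━━━━━━━━━━━━━━━━━━━━━┓        
Table ┏━━━━━━━━━━━━━━━━━━━━━━━━━━━━━━━━━━
━━━━━━━━━━━━━━━━━━━━━┓                   
Tetris               ┃───────────────────
─────────────────────┨                   
         │Next:      ┃                   
         │█          ┃                   
         │███        ┃                   
         │           ┃                   
         │           ┃                   
         │           ┃                   
         │Score:     ┃                   
         │0          ┃                   


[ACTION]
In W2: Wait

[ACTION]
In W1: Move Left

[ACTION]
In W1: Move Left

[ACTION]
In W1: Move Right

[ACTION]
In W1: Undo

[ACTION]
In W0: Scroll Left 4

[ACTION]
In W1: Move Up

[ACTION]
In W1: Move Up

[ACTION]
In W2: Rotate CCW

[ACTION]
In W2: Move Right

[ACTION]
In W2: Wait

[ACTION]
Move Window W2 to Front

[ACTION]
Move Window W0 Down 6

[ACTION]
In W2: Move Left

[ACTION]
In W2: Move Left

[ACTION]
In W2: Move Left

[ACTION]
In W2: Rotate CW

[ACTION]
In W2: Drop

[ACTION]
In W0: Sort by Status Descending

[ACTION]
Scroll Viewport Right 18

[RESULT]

                                         
━━━━━━━━━━━━━━━━━┓                       
━━━━━━━━━━━━━━━━━━━━━━━━━━━━━┓           
━━━━━━┓                      ┃           
      ┃──────────────────────┨           
──────┨                      ┃           
      ┃                      ┃           
      ┃                      ┃           
      ┃                      ┃           
      ┃                      ┃           
      ┃                      ┃           
      ┃                      ┃           
:     ┃                      ┃           
      ┃                      ┃           
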